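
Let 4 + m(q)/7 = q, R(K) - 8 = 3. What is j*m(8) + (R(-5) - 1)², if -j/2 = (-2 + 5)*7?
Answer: -1076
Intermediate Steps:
R(K) = 11 (R(K) = 8 + 3 = 11)
m(q) = -28 + 7*q
j = -42 (j = -2*(-2 + 5)*7 = -6*7 = -2*21 = -42)
j*m(8) + (R(-5) - 1)² = -42*(-28 + 7*8) + (11 - 1)² = -42*(-28 + 56) + 10² = -42*28 + 100 = -1176 + 100 = -1076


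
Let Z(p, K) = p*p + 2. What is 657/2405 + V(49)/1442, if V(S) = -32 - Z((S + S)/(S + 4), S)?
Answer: 1204220098/4870820045 ≈ 0.24723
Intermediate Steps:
Z(p, K) = 2 + p**2 (Z(p, K) = p**2 + 2 = 2 + p**2)
V(S) = -34 - 4*S**2/(4 + S)**2 (V(S) = -32 - (2 + ((S + S)/(S + 4))**2) = -32 - (2 + ((2*S)/(4 + S))**2) = -32 - (2 + (2*S/(4 + S))**2) = -32 - (2 + 4*S**2/(4 + S)**2) = -32 + (-2 - 4*S**2/(4 + S)**2) = -34 - 4*S**2/(4 + S)**2)
657/2405 + V(49)/1442 = 657/2405 + (-34 - 4*49**2/(4 + 49)**2)/1442 = 657*(1/2405) + (-34 - 4*2401/53**2)*(1/1442) = 657/2405 + (-34 - 4*2401*1/2809)*(1/1442) = 657/2405 + (-34 - 9604/2809)*(1/1442) = 657/2405 - 105110/2809*1/1442 = 657/2405 - 52555/2025289 = 1204220098/4870820045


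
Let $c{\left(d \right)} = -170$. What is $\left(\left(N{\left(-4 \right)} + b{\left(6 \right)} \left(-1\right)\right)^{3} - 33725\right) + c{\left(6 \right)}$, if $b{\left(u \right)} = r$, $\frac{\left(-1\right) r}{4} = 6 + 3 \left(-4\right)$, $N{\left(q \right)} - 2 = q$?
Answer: $-51471$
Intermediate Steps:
$N{\left(q \right)} = 2 + q$
$r = 24$ ($r = - 4 \left(6 + 3 \left(-4\right)\right) = - 4 \left(6 - 12\right) = \left(-4\right) \left(-6\right) = 24$)
$b{\left(u \right)} = 24$
$\left(\left(N{\left(-4 \right)} + b{\left(6 \right)} \left(-1\right)\right)^{3} - 33725\right) + c{\left(6 \right)} = \left(\left(\left(2 - 4\right) + 24 \left(-1\right)\right)^{3} - 33725\right) - 170 = \left(\left(-2 - 24\right)^{3} - 33725\right) - 170 = \left(\left(-26\right)^{3} - 33725\right) - 170 = \left(-17576 - 33725\right) - 170 = -51301 - 170 = -51471$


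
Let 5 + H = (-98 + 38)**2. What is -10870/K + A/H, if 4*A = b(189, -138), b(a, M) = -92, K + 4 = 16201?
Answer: -39450181/58228215 ≈ -0.67751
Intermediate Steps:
K = 16197 (K = -4 + 16201 = 16197)
A = -23 (A = (1/4)*(-92) = -23)
H = 3595 (H = -5 + (-98 + 38)**2 = -5 + (-60)**2 = -5 + 3600 = 3595)
-10870/K + A/H = -10870/16197 - 23/3595 = -39450181/58228215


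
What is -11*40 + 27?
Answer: -413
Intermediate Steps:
-11*40 + 27 = -440 + 27 = -413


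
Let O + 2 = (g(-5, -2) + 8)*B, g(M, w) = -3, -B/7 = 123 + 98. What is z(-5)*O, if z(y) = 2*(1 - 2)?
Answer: 15474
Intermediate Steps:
B = -1547 (B = -7*(123 + 98) = -7*221 = -1547)
O = -7737 (O = -2 + (-3 + 8)*(-1547) = -2 + 5*(-1547) = -2 - 7735 = -7737)
z(y) = -2 (z(y) = 2*(-1) = -2)
z(-5)*O = -2*(-7737) = 15474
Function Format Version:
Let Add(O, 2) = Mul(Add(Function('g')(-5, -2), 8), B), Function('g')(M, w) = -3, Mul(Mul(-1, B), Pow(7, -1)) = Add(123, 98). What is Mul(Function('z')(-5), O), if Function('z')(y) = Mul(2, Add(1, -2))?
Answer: 15474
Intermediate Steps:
B = -1547 (B = Mul(-7, Add(123, 98)) = Mul(-7, 221) = -1547)
O = -7737 (O = Add(-2, Mul(Add(-3, 8), -1547)) = Add(-2, Mul(5, -1547)) = Add(-2, -7735) = -7737)
Function('z')(y) = -2 (Function('z')(y) = Mul(2, -1) = -2)
Mul(Function('z')(-5), O) = Mul(-2, -7737) = 15474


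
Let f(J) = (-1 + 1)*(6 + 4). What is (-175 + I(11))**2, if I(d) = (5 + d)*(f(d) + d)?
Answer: 1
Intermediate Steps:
f(J) = 0 (f(J) = 0*10 = 0)
I(d) = d*(5 + d) (I(d) = (5 + d)*(0 + d) = (5 + d)*d = d*(5 + d))
(-175 + I(11))**2 = (-175 + 11*(5 + 11))**2 = (-175 + 11*16)**2 = (-175 + 176)**2 = 1**2 = 1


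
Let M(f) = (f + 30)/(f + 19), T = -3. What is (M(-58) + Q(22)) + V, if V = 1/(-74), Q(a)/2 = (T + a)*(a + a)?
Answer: 4827425/2886 ≈ 1672.7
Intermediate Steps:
Q(a) = 4*a*(-3 + a) (Q(a) = 2*((-3 + a)*(a + a)) = 2*((-3 + a)*(2*a)) = 2*(2*a*(-3 + a)) = 4*a*(-3 + a))
M(f) = (30 + f)/(19 + f)
V = -1/74 ≈ -0.013514
(M(-58) + Q(22)) + V = ((30 - 58)/(19 - 58) + 4*22*(-3 + 22)) - 1/74 = (-28/(-39) + 4*22*19) - 1/74 = (-1/39*(-28) + 1672) - 1/74 = (28/39 + 1672) - 1/74 = 65236/39 - 1/74 = 4827425/2886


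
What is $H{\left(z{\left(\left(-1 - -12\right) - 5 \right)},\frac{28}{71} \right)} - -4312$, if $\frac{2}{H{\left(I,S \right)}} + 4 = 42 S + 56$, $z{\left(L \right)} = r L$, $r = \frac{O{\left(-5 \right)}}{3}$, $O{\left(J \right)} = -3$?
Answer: $\frac{10495479}{2434} \approx 4312.0$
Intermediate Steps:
$r = -1$ ($r = - \frac{3}{3} = \left(-3\right) \frac{1}{3} = -1$)
$z{\left(L \right)} = - L$
$H{\left(I,S \right)} = \frac{2}{52 + 42 S}$ ($H{\left(I,S \right)} = \frac{2}{-4 + \left(42 S + 56\right)} = \frac{2}{-4 + \left(56 + 42 S\right)} = \frac{2}{52 + 42 S}$)
$H{\left(z{\left(\left(-1 - -12\right) - 5 \right)},\frac{28}{71} \right)} - -4312 = \frac{1}{26 + 21 \cdot \frac{28}{71}} - -4312 = \frac{1}{26 + 21 \cdot 28 \cdot \frac{1}{71}} + 4312 = \frac{1}{26 + 21 \cdot \frac{28}{71}} + 4312 = \frac{1}{26 + \frac{588}{71}} + 4312 = \frac{1}{\frac{2434}{71}} + 4312 = \frac{71}{2434} + 4312 = \frac{10495479}{2434}$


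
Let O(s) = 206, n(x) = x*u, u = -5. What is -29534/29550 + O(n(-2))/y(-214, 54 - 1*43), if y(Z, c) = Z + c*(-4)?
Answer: -380752/211775 ≈ -1.7979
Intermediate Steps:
n(x) = -5*x (n(x) = x*(-5) = -5*x)
y(Z, c) = Z - 4*c
-29534/29550 + O(n(-2))/y(-214, 54 - 1*43) = -29534/29550 + 206/(-214 - 4*(54 - 1*43)) = -29534*1/29550 + 206/(-214 - 4*(54 - 43)) = -14767/14775 + 206/(-214 - 4*11) = -14767/14775 + 206/(-214 - 44) = -14767/14775 + 206/(-258) = -14767/14775 + 206*(-1/258) = -14767/14775 - 103/129 = -380752/211775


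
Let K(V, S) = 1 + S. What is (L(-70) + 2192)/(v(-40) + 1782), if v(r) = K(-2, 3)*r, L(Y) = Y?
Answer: 1061/811 ≈ 1.3083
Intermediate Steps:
v(r) = 4*r (v(r) = (1 + 3)*r = 4*r)
(L(-70) + 2192)/(v(-40) + 1782) = (-70 + 2192)/(4*(-40) + 1782) = 2122/(-160 + 1782) = 2122/1622 = 2122*(1/1622) = 1061/811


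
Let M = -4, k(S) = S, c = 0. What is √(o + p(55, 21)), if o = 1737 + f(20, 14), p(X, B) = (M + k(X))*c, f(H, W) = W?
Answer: √1751 ≈ 41.845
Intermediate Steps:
p(X, B) = 0 (p(X, B) = (-4 + X)*0 = 0)
o = 1751 (o = 1737 + 14 = 1751)
√(o + p(55, 21)) = √(1751 + 0) = √1751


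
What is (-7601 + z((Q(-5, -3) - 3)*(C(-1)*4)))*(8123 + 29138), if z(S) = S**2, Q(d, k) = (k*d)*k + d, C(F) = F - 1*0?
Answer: 1391437523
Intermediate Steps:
C(F) = F (C(F) = F + 0 = F)
Q(d, k) = d + d*k**2 (Q(d, k) = (d*k)*k + d = d*k**2 + d = d + d*k**2)
(-7601 + z((Q(-5, -3) - 3)*(C(-1)*4)))*(8123 + 29138) = (-7601 + ((-5*(1 + (-3)**2) - 3)*(-1*4))**2)*(8123 + 29138) = (-7601 + ((-5*(1 + 9) - 3)*(-4))**2)*37261 = (-7601 + ((-5*10 - 3)*(-4))**2)*37261 = (-7601 + ((-50 - 3)*(-4))**2)*37261 = (-7601 + (-53*(-4))**2)*37261 = (-7601 + 212**2)*37261 = (-7601 + 44944)*37261 = 37343*37261 = 1391437523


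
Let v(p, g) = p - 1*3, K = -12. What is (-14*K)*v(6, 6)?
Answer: 504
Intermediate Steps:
v(p, g) = -3 + p (v(p, g) = p - 3 = -3 + p)
(-14*K)*v(6, 6) = (-14*(-12))*(-3 + 6) = 168*3 = 504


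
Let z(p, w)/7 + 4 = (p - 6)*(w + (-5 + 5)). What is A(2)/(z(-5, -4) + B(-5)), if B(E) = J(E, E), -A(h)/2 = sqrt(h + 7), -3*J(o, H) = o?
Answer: -18/845 ≈ -0.021302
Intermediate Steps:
J(o, H) = -o/3
A(h) = -2*sqrt(7 + h) (A(h) = -2*sqrt(h + 7) = -2*sqrt(7 + h))
z(p, w) = -28 + 7*w*(-6 + p) (z(p, w) = -28 + 7*((p - 6)*(w + (-5 + 5))) = -28 + 7*((-6 + p)*(w + 0)) = -28 + 7*((-6 + p)*w) = -28 + 7*(w*(-6 + p)) = -28 + 7*w*(-6 + p))
B(E) = -E/3
A(2)/(z(-5, -4) + B(-5)) = (-2*sqrt(7 + 2))/((-28 - 42*(-4) + 7*(-5)*(-4)) - 1/3*(-5)) = (-2*sqrt(9))/((-28 + 168 + 140) + 5/3) = (-2*3)/(280 + 5/3) = -6/(845/3) = (3/845)*(-6) = -18/845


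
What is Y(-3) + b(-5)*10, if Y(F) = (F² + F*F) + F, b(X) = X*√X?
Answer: 15 - 50*I*√5 ≈ 15.0 - 111.8*I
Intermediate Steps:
b(X) = X^(3/2)
Y(F) = F + 2*F² (Y(F) = (F² + F²) + F = 2*F² + F = F + 2*F²)
Y(-3) + b(-5)*10 = -3*(1 + 2*(-3)) + (-5)^(3/2)*10 = -3*(1 - 6) - 5*I*√5*10 = -3*(-5) - 50*I*√5 = 15 - 50*I*√5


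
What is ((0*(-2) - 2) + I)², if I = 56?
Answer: 2916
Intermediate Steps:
((0*(-2) - 2) + I)² = ((0*(-2) - 2) + 56)² = ((0 - 2) + 56)² = (-2 + 56)² = 54² = 2916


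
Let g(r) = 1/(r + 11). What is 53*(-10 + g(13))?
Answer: -12667/24 ≈ -527.79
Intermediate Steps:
g(r) = 1/(11 + r)
53*(-10 + g(13)) = 53*(-10 + 1/(11 + 13)) = 53*(-10 + 1/24) = 53*(-239/24) = -12667/24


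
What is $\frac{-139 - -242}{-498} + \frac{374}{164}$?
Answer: $\frac{21170}{10209} \approx 2.0737$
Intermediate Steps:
$\frac{-139 - -242}{-498} + \frac{374}{164} = \left(-139 + 242\right) \left(- \frac{1}{498}\right) + 374 \cdot \frac{1}{164} = 103 \left(- \frac{1}{498}\right) + \frac{187}{82} = - \frac{103}{498} + \frac{187}{82} = \frac{21170}{10209}$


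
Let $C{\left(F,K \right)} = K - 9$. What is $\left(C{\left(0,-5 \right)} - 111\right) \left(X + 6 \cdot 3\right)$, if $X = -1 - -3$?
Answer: $-2500$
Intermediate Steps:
$X = 2$ ($X = -1 + 3 = 2$)
$C{\left(F,K \right)} = -9 + K$
$\left(C{\left(0,-5 \right)} - 111\right) \left(X + 6 \cdot 3\right) = \left(\left(-9 - 5\right) - 111\right) \left(2 + 6 \cdot 3\right) = \left(-14 - 111\right) \left(2 + 18\right) = \left(-125\right) 20 = -2500$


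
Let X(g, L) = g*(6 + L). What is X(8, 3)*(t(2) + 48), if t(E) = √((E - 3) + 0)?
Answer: 3456 + 72*I ≈ 3456.0 + 72.0*I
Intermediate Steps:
t(E) = √(-3 + E) (t(E) = √((-3 + E) + 0) = √(-3 + E))
X(8, 3)*(t(2) + 48) = (8*(6 + 3))*(√(-3 + 2) + 48) = (8*9)*(√(-1) + 48) = 72*(I + 48) = 72*(48 + I) = 3456 + 72*I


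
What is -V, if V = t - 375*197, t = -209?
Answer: 74084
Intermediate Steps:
V = -74084 (V = -209 - 375*197 = -209 - 73875 = -74084)
-V = -1*(-74084) = 74084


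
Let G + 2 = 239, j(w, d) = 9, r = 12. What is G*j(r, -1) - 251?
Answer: 1882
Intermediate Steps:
G = 237 (G = -2 + 239 = 237)
G*j(r, -1) - 251 = 237*9 - 251 = 2133 - 251 = 1882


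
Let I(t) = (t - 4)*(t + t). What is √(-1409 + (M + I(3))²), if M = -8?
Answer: I*√1213 ≈ 34.828*I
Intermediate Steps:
I(t) = 2*t*(-4 + t) (I(t) = (-4 + t)*(2*t) = 2*t*(-4 + t))
√(-1409 + (M + I(3))²) = √(-1409 + (-8 + 2*3*(-4 + 3))²) = √(-1409 + (-8 + 2*3*(-1))²) = √(-1409 + (-8 - 6)²) = √(-1409 + (-14)²) = √(-1409 + 196) = √(-1213) = I*√1213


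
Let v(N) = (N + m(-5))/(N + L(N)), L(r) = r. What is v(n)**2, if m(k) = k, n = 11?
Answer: 9/121 ≈ 0.074380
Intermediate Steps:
v(N) = (-5 + N)/(2*N) (v(N) = (N - 5)/(N + N) = (-5 + N)/((2*N)) = (-5 + N)*(1/(2*N)) = (-5 + N)/(2*N))
v(n)**2 = ((1/2)*(-5 + 11)/11)**2 = ((1/2)*(1/11)*6)**2 = (3/11)**2 = 9/121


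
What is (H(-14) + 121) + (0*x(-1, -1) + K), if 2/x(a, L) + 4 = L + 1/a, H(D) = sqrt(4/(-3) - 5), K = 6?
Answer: 127 + I*sqrt(57)/3 ≈ 127.0 + 2.5166*I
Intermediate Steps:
H(D) = I*sqrt(57)/3 (H(D) = sqrt(4*(-1/3) - 5) = sqrt(-4/3 - 5) = sqrt(-19/3) = I*sqrt(57)/3)
x(a, L) = 2/(-4 + L + 1/a) (x(a, L) = 2/(-4 + (L + 1/a)) = 2/(-4 + L + 1/a))
(H(-14) + 121) + (0*x(-1, -1) + K) = (I*sqrt(57)/3 + 121) + (0*(2*(-1)/(1 - 4*(-1) - 1*(-1))) + 6) = (121 + I*sqrt(57)/3) + (0*(2*(-1)/(1 + 4 + 1)) + 6) = (121 + I*sqrt(57)/3) + (0*(2*(-1)/6) + 6) = (121 + I*sqrt(57)/3) + (0*(2*(-1)*(1/6)) + 6) = (121 + I*sqrt(57)/3) + (0*(-1/3) + 6) = (121 + I*sqrt(57)/3) + (0 + 6) = (121 + I*sqrt(57)/3) + 6 = 127 + I*sqrt(57)/3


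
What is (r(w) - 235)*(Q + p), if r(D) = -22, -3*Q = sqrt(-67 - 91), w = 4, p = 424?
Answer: -108968 + 257*I*sqrt(158)/3 ≈ -1.0897e+5 + 1076.8*I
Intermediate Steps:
Q = -I*sqrt(158)/3 (Q = -sqrt(-67 - 91)/3 = -I*sqrt(158)/3 ≈ -4.1899*I)
(r(w) - 235)*(Q + p) = (-22 - 235)*(-I*sqrt(158)/3 + 424) = -257*(424 - I*sqrt(158)/3) = -108968 + 257*I*sqrt(158)/3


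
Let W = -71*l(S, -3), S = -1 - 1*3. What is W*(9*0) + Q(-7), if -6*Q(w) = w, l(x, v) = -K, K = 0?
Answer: 7/6 ≈ 1.1667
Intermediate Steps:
S = -4 (S = -1 - 3 = -4)
l(x, v) = 0 (l(x, v) = -1*0 = 0)
Q(w) = -w/6
W = 0 (W = -71*0 = 0)
W*(9*0) + Q(-7) = 0*(9*0) - ⅙*(-7) = 0*0 + 7/6 = 0 + 7/6 = 7/6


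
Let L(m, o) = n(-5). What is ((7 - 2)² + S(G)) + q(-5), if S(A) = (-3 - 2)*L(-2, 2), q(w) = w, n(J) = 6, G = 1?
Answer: -10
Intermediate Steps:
L(m, o) = 6
S(A) = -30 (S(A) = (-3 - 2)*6 = -5*6 = -30)
((7 - 2)² + S(G)) + q(-5) = ((7 - 2)² - 30) - 5 = (5² - 30) - 5 = (25 - 30) - 5 = -5 - 5 = -10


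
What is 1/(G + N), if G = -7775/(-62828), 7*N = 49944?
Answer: 439796/3137936057 ≈ 0.00014015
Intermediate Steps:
N = 49944/7 (N = (1/7)*49944 = 49944/7 ≈ 7134.9)
G = 7775/62828 (G = -7775*(-1/62828) = 7775/62828 ≈ 0.12375)
1/(G + N) = 1/(7775/62828 + 49944/7) = 1/(3137936057/439796) = 439796/3137936057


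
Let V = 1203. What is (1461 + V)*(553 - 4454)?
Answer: -10392264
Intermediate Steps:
(1461 + V)*(553 - 4454) = (1461 + 1203)*(553 - 4454) = 2664*(-3901) = -10392264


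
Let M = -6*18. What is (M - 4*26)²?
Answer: 44944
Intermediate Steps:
M = -108
(M - 4*26)² = (-108 - 4*26)² = (-108 - 104)² = (-212)² = 44944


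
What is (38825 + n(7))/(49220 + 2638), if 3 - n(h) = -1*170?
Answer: 19499/25929 ≈ 0.75202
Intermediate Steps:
n(h) = 173 (n(h) = 3 - (-1)*170 = 3 - 1*(-170) = 3 + 170 = 173)
(38825 + n(7))/(49220 + 2638) = (38825 + 173)/(49220 + 2638) = 38998/51858 = 38998*(1/51858) = 19499/25929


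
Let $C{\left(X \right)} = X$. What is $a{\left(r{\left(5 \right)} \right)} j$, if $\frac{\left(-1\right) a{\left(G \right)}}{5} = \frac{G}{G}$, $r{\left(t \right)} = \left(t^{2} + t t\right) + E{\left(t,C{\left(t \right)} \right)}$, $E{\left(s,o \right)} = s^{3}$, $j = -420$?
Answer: $2100$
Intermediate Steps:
$r{\left(t \right)} = t^{3} + 2 t^{2}$ ($r{\left(t \right)} = \left(t^{2} + t t\right) + t^{3} = \left(t^{2} + t^{2}\right) + t^{3} = 2 t^{2} + t^{3} = t^{3} + 2 t^{2}$)
$a{\left(G \right)} = -5$ ($a{\left(G \right)} = - 5 \frac{G}{G} = \left(-5\right) 1 = -5$)
$a{\left(r{\left(5 \right)} \right)} j = \left(-5\right) \left(-420\right) = 2100$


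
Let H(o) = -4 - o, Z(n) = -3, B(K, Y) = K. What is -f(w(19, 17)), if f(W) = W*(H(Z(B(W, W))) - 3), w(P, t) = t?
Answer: 68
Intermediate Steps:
f(W) = -4*W (f(W) = W*((-4 - 1*(-3)) - 3) = W*((-4 + 3) - 3) = W*(-1 - 3) = W*(-4) = -4*W)
-f(w(19, 17)) = -(-4)*17 = -1*(-68) = 68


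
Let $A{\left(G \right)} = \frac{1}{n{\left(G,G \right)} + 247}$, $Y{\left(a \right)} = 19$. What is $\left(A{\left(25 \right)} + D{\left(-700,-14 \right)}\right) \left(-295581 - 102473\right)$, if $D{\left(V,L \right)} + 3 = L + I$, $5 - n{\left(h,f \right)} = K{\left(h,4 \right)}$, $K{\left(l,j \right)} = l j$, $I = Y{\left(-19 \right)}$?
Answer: $- \frac{60703235}{76} \approx -7.9873 \cdot 10^{5}$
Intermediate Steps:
$I = 19$
$K{\left(l,j \right)} = j l$
$n{\left(h,f \right)} = 5 - 4 h$
$A{\left(G \right)} = \frac{1}{252 - 4 G}$ ($A{\left(G \right)} = \frac{1}{\left(5 - 4 G\right) + 247} = \frac{1}{252 - 4 G}$)
$D{\left(V,L \right)} = 16 + L$ ($D{\left(V,L \right)} = -3 + \left(L + 19\right) = -3 + \left(19 + L\right) = 16 + L$)
$\left(A{\left(25 \right)} + D{\left(-700,-14 \right)}\right) \left(-295581 - 102473\right) = \left(- \frac{1}{-252 + 4 \cdot 25} + \left(16 - 14\right)\right) \left(-295581 - 102473\right) = \left(- \frac{1}{-252 + 100} + 2\right) \left(-398054\right) = \left(- \frac{1}{-152} + 2\right) \left(-398054\right) = \left(\left(-1\right) \left(- \frac{1}{152}\right) + 2\right) \left(-398054\right) = \left(\frac{1}{152} + 2\right) \left(-398054\right) = \frac{305}{152} \left(-398054\right) = - \frac{60703235}{76}$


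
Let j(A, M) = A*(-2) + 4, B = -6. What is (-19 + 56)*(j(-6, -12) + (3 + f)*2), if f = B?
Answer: 370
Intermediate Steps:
f = -6
j(A, M) = 4 - 2*A (j(A, M) = -2*A + 4 = 4 - 2*A)
(-19 + 56)*(j(-6, -12) + (3 + f)*2) = (-19 + 56)*((4 - 2*(-6)) + (3 - 6)*2) = 37*((4 + 12) - 3*2) = 37*(16 - 6) = 37*10 = 370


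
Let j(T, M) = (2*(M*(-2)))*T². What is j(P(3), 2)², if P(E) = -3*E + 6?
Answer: 5184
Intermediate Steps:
P(E) = 6 - 3*E
j(T, M) = -4*M*T² (j(T, M) = (2*(-2*M))*T² = (-4*M)*T² = -4*M*T²)
j(P(3), 2)² = (-4*2*(6 - 3*3)²)² = (-4*2*(6 - 9)²)² = (-4*2*(-3)²)² = (-4*2*9)² = (-72)² = 5184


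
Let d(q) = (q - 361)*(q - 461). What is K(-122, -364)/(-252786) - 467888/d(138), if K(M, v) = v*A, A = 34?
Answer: -58692052532/9103961397 ≈ -6.4469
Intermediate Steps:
K(M, v) = 34*v (K(M, v) = v*34 = 34*v)
d(q) = (-461 + q)*(-361 + q) (d(q) = (-361 + q)*(-461 + q) = (-461 + q)*(-361 + q))
K(-122, -364)/(-252786) - 467888/d(138) = (34*(-364))/(-252786) - 467888/(166421 + 138² - 822*138) = -12376*(-1/252786) - 467888/(166421 + 19044 - 113436) = 6188/126393 - 467888/72029 = -58692052532/9103961397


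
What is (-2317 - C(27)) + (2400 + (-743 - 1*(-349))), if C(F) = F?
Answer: -338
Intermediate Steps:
(-2317 - C(27)) + (2400 + (-743 - 1*(-349))) = (-2317 - 1*27) + (2400 + (-743 - 1*(-349))) = (-2317 - 27) + (2400 + (-743 + 349)) = -2344 + (2400 - 394) = -2344 + 2006 = -338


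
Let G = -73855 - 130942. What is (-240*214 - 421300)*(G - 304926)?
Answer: 240925673180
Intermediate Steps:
G = -204797
(-240*214 - 421300)*(G - 304926) = (-240*214 - 421300)*(-204797 - 304926) = (-51360 - 421300)*(-509723) = -472660*(-509723) = 240925673180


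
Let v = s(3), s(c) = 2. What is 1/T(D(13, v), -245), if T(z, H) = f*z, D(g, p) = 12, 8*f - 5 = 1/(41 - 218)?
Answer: 59/442 ≈ 0.13348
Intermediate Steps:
v = 2
f = 221/354 (f = 5/8 + 1/(8*(41 - 218)) = 5/8 + (⅛)/(-177) = 5/8 + (⅛)*(-1/177) = 5/8 - 1/1416 = 221/354 ≈ 0.62429)
T(z, H) = 221*z/354
1/T(D(13, v), -245) = 1/((221/354)*12) = 1/(442/59) = 59/442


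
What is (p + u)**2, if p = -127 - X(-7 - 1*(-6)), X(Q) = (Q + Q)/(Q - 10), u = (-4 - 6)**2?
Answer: 89401/121 ≈ 738.85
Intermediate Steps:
u = 100 (u = (-10)**2 = 100)
X(Q) = 2*Q/(-10 + Q) (X(Q) = (2*Q)/(-10 + Q) = 2*Q/(-10 + Q))
p = -1399/11 (p = -127 - 2*(-7 - 1*(-6))/(-10 + (-7 - 1*(-6))) = -127 - 2*(-7 + 6)/(-10 + (-7 + 6)) = -127 - 2*(-1)/(-10 - 1) = -127 - 2*(-1)/(-11) = -127 - 2*(-1)*(-1)/11 = -127 - 1*2/11 = -127 - 2/11 = -1399/11 ≈ -127.18)
(p + u)**2 = (-1399/11 + 100)**2 = (-299/11)**2 = 89401/121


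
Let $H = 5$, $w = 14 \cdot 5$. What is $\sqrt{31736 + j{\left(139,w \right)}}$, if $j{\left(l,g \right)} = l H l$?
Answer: $\sqrt{128341} \approx 358.25$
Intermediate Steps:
$w = 70$
$j{\left(l,g \right)} = 5 l^{2}$ ($j{\left(l,g \right)} = l 5 l = 5 l l = 5 l^{2}$)
$\sqrt{31736 + j{\left(139,w \right)}} = \sqrt{31736 + 5 \cdot 139^{2}} = \sqrt{31736 + 5 \cdot 19321} = \sqrt{31736 + 96605} = \sqrt{128341}$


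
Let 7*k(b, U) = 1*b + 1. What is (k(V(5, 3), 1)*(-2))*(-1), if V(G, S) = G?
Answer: 12/7 ≈ 1.7143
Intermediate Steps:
k(b, U) = ⅐ + b/7 (k(b, U) = (1*b + 1)/7 = (b + 1)/7 = (1 + b)/7 = ⅐ + b/7)
(k(V(5, 3), 1)*(-2))*(-1) = ((⅐ + (⅐)*5)*(-2))*(-1) = ((⅐ + 5/7)*(-2))*(-1) = ((6/7)*(-2))*(-1) = -12/7*(-1) = 12/7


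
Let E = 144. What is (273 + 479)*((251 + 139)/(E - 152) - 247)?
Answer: -222404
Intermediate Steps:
(273 + 479)*((251 + 139)/(E - 152) - 247) = (273 + 479)*((251 + 139)/(144 - 152) - 247) = 752*(390/(-8) - 247) = 752*(390*(-⅛) - 247) = 752*(-195/4 - 247) = 752*(-1183/4) = -222404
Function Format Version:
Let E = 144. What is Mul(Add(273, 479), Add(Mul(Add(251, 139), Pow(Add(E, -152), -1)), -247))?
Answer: -222404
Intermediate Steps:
Mul(Add(273, 479), Add(Mul(Add(251, 139), Pow(Add(E, -152), -1)), -247)) = Mul(Add(273, 479), Add(Mul(Add(251, 139), Pow(Add(144, -152), -1)), -247)) = Mul(752, Add(Mul(390, Pow(-8, -1)), -247)) = Mul(752, Add(Mul(390, Rational(-1, 8)), -247)) = Mul(752, Add(Rational(-195, 4), -247)) = Mul(752, Rational(-1183, 4)) = -222404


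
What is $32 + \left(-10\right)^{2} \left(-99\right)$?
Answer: $-9868$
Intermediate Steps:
$32 + \left(-10\right)^{2} \left(-99\right) = 32 + 100 \left(-99\right) = 32 - 9900 = -9868$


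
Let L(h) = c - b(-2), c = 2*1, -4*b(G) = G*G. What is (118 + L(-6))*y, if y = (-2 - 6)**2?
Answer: 7744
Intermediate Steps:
b(G) = -G**2/4 (b(G) = -G*G/4 = -G**2/4)
c = 2
L(h) = 3 (L(h) = 2 - (-1)*(-2)**2/4 = 2 - (-1)*4/4 = 2 - 1*(-1) = 2 + 1 = 3)
y = 64 (y = (-8)**2 = 64)
(118 + L(-6))*y = (118 + 3)*64 = 121*64 = 7744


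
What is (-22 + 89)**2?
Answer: 4489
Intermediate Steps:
(-22 + 89)**2 = 67**2 = 4489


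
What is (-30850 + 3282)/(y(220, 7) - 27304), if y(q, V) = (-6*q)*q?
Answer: 3446/39713 ≈ 0.086773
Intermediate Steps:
y(q, V) = -6*q**2
(-30850 + 3282)/(y(220, 7) - 27304) = (-30850 + 3282)/(-6*220**2 - 27304) = -27568/(-6*48400 - 27304) = -27568/(-290400 - 27304) = -27568/(-317704) = -27568*(-1/317704) = 3446/39713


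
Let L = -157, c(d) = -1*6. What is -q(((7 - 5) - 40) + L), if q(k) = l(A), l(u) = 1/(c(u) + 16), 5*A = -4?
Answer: -⅒ ≈ -0.10000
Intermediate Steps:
c(d) = -6
A = -⅘ (A = (⅕)*(-4) = -⅘ ≈ -0.80000)
l(u) = ⅒ (l(u) = 1/(-6 + 16) = 1/10 = ⅒)
q(k) = ⅒
-q(((7 - 5) - 40) + L) = -1*⅒ = -⅒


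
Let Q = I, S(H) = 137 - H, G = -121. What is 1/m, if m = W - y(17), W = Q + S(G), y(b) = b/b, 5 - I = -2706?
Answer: 1/2968 ≈ 0.00033693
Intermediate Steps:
I = 2711 (I = 5 - 1*(-2706) = 5 + 2706 = 2711)
Q = 2711
y(b) = 1
W = 2969 (W = 2711 + (137 - 1*(-121)) = 2711 + (137 + 121) = 2711 + 258 = 2969)
m = 2968 (m = 2969 - 1*1 = 2969 - 1 = 2968)
1/m = 1/2968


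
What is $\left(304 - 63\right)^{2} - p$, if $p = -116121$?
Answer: $174202$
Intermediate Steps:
$\left(304 - 63\right)^{2} - p = \left(304 - 63\right)^{2} - -116121 = 241^{2} + 116121 = 58081 + 116121 = 174202$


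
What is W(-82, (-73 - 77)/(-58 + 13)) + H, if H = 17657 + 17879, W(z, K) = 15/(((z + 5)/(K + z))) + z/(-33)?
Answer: 746630/21 ≈ 35554.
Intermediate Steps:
W(z, K) = -z/33 + 15*(K + z)/(5 + z) (W(z, K) = 15/(((5 + z)/(K + z))) + z*(-1/33) = 15/(((5 + z)/(K + z))) - z/33 = 15*((K + z)/(5 + z)) - z/33 = 15*(K + z)/(5 + z) - z/33 = -z/33 + 15*(K + z)/(5 + z))
H = 35536
W(-82, (-73 - 77)/(-58 + 13)) + H = (-1*(-82)**2 + 490*(-82) + 495*((-73 - 77)/(-58 + 13)))/(33*(5 - 82)) + 35536 = (1/33)*(-1*6724 - 40180 + 495*(-150/(-45)))/(-77) + 35536 = (1/33)*(-1/77)*(-6724 - 40180 + 495*(-150*(-1/45))) + 35536 = (1/33)*(-1/77)*(-6724 - 40180 + 495*(10/3)) + 35536 = (1/33)*(-1/77)*(-6724 - 40180 + 1650) + 35536 = (1/33)*(-1/77)*(-45254) + 35536 = 374/21 + 35536 = 746630/21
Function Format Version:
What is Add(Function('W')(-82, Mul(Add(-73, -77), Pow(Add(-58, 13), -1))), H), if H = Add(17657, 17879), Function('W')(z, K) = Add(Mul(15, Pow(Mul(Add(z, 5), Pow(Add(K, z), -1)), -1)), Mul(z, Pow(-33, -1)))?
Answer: Rational(746630, 21) ≈ 35554.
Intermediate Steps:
Function('W')(z, K) = Add(Mul(Rational(-1, 33), z), Mul(15, Pow(Add(5, z), -1), Add(K, z))) (Function('W')(z, K) = Add(Mul(15, Pow(Mul(Add(5, z), Pow(Add(K, z), -1)), -1)), Mul(z, Rational(-1, 33))) = Add(Mul(15, Pow(Mul(Pow(Add(K, z), -1), Add(5, z)), -1)), Mul(Rational(-1, 33), z)) = Add(Mul(15, Mul(Pow(Add(5, z), -1), Add(K, z))), Mul(Rational(-1, 33), z)) = Add(Mul(15, Pow(Add(5, z), -1), Add(K, z)), Mul(Rational(-1, 33), z)) = Add(Mul(Rational(-1, 33), z), Mul(15, Pow(Add(5, z), -1), Add(K, z))))
H = 35536
Add(Function('W')(-82, Mul(Add(-73, -77), Pow(Add(-58, 13), -1))), H) = Add(Mul(Rational(1, 33), Pow(Add(5, -82), -1), Add(Mul(-1, Pow(-82, 2)), Mul(490, -82), Mul(495, Mul(Add(-73, -77), Pow(Add(-58, 13), -1))))), 35536) = Add(Mul(Rational(1, 33), Pow(-77, -1), Add(Mul(-1, 6724), -40180, Mul(495, Mul(-150, Pow(-45, -1))))), 35536) = Add(Mul(Rational(1, 33), Rational(-1, 77), Add(-6724, -40180, Mul(495, Mul(-150, Rational(-1, 45))))), 35536) = Add(Mul(Rational(1, 33), Rational(-1, 77), Add(-6724, -40180, Mul(495, Rational(10, 3)))), 35536) = Add(Mul(Rational(1, 33), Rational(-1, 77), Add(-6724, -40180, 1650)), 35536) = Add(Mul(Rational(1, 33), Rational(-1, 77), -45254), 35536) = Add(Rational(374, 21), 35536) = Rational(746630, 21)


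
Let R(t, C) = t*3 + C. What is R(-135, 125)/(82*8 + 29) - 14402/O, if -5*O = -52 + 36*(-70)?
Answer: -5004701/176182 ≈ -28.406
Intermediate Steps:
R(t, C) = C + 3*t (R(t, C) = 3*t + C = C + 3*t)
O = 2572/5 (O = -(-52 + 36*(-70))/5 = -(-52 - 2520)/5 = -⅕*(-2572) = 2572/5 ≈ 514.40)
R(-135, 125)/(82*8 + 29) - 14402/O = (125 + 3*(-135))/(82*8 + 29) - 14402/2572/5 = (125 - 405)/(656 + 29) - 14402*5/2572 = -280/685 - 36005/1286 = -280*1/685 - 36005/1286 = -56/137 - 36005/1286 = -5004701/176182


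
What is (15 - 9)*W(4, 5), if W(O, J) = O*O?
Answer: 96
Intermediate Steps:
W(O, J) = O²
(15 - 9)*W(4, 5) = (15 - 9)*4² = 6*16 = 96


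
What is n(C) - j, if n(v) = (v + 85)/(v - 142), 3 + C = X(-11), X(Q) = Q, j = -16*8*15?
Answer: 299449/156 ≈ 1919.5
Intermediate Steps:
j = -1920 (j = -128*15 = -1920)
C = -14 (C = -3 - 11 = -14)
n(v) = (85 + v)/(-142 + v)
n(C) - j = (85 - 14)/(-142 - 14) - 1*(-1920) = 71/(-156) + 1920 = -1/156*71 + 1920 = -71/156 + 1920 = 299449/156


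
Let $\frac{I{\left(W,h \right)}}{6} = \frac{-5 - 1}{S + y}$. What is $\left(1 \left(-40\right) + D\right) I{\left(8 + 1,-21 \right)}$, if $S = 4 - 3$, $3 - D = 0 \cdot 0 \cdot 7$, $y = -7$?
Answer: $-222$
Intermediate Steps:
$D = 3$ ($D = 3 - 0 \cdot 0 \cdot 7 = 3 - 0 \cdot 7 = 3 - 0 = 3 + 0 = 3$)
$S = 1$
$I{\left(W,h \right)} = 6$ ($I{\left(W,h \right)} = 6 \frac{-5 - 1}{1 - 7} = 6 \left(- \frac{6}{-6}\right) = 6 \left(\left(-6\right) \left(- \frac{1}{6}\right)\right) = 6 \cdot 1 = 6$)
$\left(1 \left(-40\right) + D\right) I{\left(8 + 1,-21 \right)} = \left(1 \left(-40\right) + 3\right) 6 = \left(-40 + 3\right) 6 = \left(-37\right) 6 = -222$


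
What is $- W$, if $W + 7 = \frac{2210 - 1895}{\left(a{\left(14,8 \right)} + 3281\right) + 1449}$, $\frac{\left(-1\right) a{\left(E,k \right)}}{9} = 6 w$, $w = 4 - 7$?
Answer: $\frac{33929}{4892} \approx 6.9356$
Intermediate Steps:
$w = -3$ ($w = 4 - 7 = -3$)
$a{\left(E,k \right)} = 162$ ($a{\left(E,k \right)} = - 9 \cdot 6 \left(-3\right) = \left(-9\right) \left(-18\right) = 162$)
$W = - \frac{33929}{4892}$ ($W = -7 + \frac{2210 - 1895}{\left(162 + 3281\right) + 1449} = -7 + \frac{2210 - 1895}{3443 + 1449} = -7 + \frac{315}{4892} = - \frac{33929}{4892} \approx -6.9356$)
$- W = \left(-1\right) \left(- \frac{33929}{4892}\right) = \frac{33929}{4892}$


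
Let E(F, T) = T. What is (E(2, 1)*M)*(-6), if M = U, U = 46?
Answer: -276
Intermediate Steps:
M = 46
(E(2, 1)*M)*(-6) = (1*46)*(-6) = 46*(-6) = -276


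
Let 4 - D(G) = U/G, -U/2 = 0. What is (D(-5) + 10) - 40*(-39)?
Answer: 1574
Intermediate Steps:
U = 0 (U = -2*0 = 0)
D(G) = 4 (D(G) = 4 - 0/G = 4 - 1*0 = 4 + 0 = 4)
(D(-5) + 10) - 40*(-39) = (4 + 10) - 40*(-39) = 14 + 1560 = 1574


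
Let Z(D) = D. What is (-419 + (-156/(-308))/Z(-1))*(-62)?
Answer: 2002724/77 ≈ 26009.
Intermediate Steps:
(-419 + (-156/(-308))/Z(-1))*(-62) = (-419 - 156/(-308)/(-1))*(-62) = (-419 - 156*(-1/308)*(-1))*(-62) = (-419 + (39/77)*(-1))*(-62) = (-419 - 39/77)*(-62) = -32302/77*(-62) = 2002724/77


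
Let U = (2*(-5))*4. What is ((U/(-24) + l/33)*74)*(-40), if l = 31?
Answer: -254560/33 ≈ -7713.9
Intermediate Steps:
U = -40 (U = -10*4 = -40)
((U/(-24) + l/33)*74)*(-40) = ((-40/(-24) + 31/33)*74)*(-40) = ((-40*(-1/24) + 31*(1/33))*74)*(-40) = ((5/3 + 31/33)*74)*(-40) = ((86/33)*74)*(-40) = (6364/33)*(-40) = -254560/33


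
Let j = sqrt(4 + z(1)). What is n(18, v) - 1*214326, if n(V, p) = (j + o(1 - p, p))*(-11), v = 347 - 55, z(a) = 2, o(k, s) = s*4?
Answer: -227174 - 11*sqrt(6) ≈ -2.2720e+5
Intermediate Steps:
o(k, s) = 4*s
v = 292
j = sqrt(6) (j = sqrt(4 + 2) = sqrt(6) ≈ 2.4495)
n(V, p) = -44*p - 11*sqrt(6) (n(V, p) = (sqrt(6) + 4*p)*(-11) = -44*p - 11*sqrt(6))
n(18, v) - 1*214326 = (-44*292 - 11*sqrt(6)) - 1*214326 = (-12848 - 11*sqrt(6)) - 214326 = -227174 - 11*sqrt(6)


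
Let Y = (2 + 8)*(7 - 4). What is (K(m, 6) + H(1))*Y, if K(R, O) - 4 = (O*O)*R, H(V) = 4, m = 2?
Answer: 2400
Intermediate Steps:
Y = 30 (Y = 10*3 = 30)
K(R, O) = 4 + R*O² (K(R, O) = 4 + (O*O)*R = 4 + O²*R = 4 + R*O²)
(K(m, 6) + H(1))*Y = ((4 + 2*6²) + 4)*30 = ((4 + 2*36) + 4)*30 = ((4 + 72) + 4)*30 = (76 + 4)*30 = 80*30 = 2400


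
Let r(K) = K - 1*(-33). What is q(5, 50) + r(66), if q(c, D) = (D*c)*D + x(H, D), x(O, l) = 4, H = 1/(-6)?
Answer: 12603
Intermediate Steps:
H = -⅙ ≈ -0.16667
q(c, D) = 4 + c*D² (q(c, D) = (D*c)*D + 4 = c*D² + 4 = 4 + c*D²)
r(K) = 33 + K (r(K) = K + 33 = 33 + K)
q(5, 50) + r(66) = (4 + 5*50²) + (33 + 66) = (4 + 5*2500) + 99 = (4 + 12500) + 99 = 12504 + 99 = 12603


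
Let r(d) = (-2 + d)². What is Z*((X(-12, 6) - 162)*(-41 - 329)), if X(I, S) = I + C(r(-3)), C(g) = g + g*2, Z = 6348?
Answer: 232527240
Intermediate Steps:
C(g) = 3*g (C(g) = g + 2*g = 3*g)
X(I, S) = 75 + I (X(I, S) = I + 3*(-2 - 3)² = I + 3*(-5)² = I + 3*25 = I + 75 = 75 + I)
Z*((X(-12, 6) - 162)*(-41 - 329)) = 6348*(((75 - 12) - 162)*(-41 - 329)) = 6348*((63 - 162)*(-370)) = 6348*(-99*(-370)) = 6348*36630 = 232527240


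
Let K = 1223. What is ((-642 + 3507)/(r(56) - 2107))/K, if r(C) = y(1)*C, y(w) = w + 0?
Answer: -2865/2508373 ≈ -0.0011422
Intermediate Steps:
y(w) = w
r(C) = C (r(C) = 1*C = C)
((-642 + 3507)/(r(56) - 2107))/K = ((-642 + 3507)/(56 - 2107))/1223 = (2865/(-2051))/1223 = (2865*(-1/2051))/1223 = (1/1223)*(-2865/2051) = -2865/2508373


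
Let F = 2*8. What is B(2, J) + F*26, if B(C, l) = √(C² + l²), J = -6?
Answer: 416 + 2*√10 ≈ 422.32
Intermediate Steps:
F = 16
B(2, J) + F*26 = √(2² + (-6)²) + 16*26 = √(4 + 36) + 416 = √40 + 416 = 2*√10 + 416 = 416 + 2*√10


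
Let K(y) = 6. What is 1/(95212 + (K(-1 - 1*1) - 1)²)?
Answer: 1/95237 ≈ 1.0500e-5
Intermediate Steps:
1/(95212 + (K(-1 - 1*1) - 1)²) = 1/(95212 + (6 - 1)²) = 1/(95212 + 5²) = 1/(95212 + 25) = 1/95237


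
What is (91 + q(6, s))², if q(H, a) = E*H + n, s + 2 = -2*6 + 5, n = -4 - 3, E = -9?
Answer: 900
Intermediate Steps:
n = -7
s = -9 (s = -2 + (-2*6 + 5) = -2 + (-12 + 5) = -2 - 7 = -9)
q(H, a) = -7 - 9*H (q(H, a) = -9*H - 7 = -7 - 9*H)
(91 + q(6, s))² = (91 + (-7 - 9*6))² = (91 + (-7 - 54))² = (91 - 61)² = 30² = 900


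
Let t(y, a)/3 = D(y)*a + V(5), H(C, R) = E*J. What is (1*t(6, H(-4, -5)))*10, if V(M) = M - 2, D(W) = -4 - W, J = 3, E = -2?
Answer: 1890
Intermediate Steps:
H(C, R) = -6 (H(C, R) = -2*3 = -6)
V(M) = -2 + M
t(y, a) = 9 + 3*a*(-4 - y) (t(y, a) = 3*((-4 - y)*a + (-2 + 5)) = 3*(a*(-4 - y) + 3) = 3*(3 + a*(-4 - y)) = 9 + 3*a*(-4 - y))
(1*t(6, H(-4, -5)))*10 = (1*(9 - 3*(-6)*(4 + 6)))*10 = (1*(9 - 3*(-6)*10))*10 = (1*(9 + 180))*10 = (1*189)*10 = 189*10 = 1890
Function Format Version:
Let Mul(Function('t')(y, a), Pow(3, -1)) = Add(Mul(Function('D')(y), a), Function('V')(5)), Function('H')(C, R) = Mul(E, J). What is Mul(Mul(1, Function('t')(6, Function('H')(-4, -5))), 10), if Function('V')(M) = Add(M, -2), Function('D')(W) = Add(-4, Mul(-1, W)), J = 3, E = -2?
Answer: 1890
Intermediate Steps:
Function('H')(C, R) = -6 (Function('H')(C, R) = Mul(-2, 3) = -6)
Function('V')(M) = Add(-2, M)
Function('t')(y, a) = Add(9, Mul(3, a, Add(-4, Mul(-1, y)))) (Function('t')(y, a) = Mul(3, Add(Mul(Add(-4, Mul(-1, y)), a), Add(-2, 5))) = Mul(3, Add(Mul(a, Add(-4, Mul(-1, y))), 3)) = Mul(3, Add(3, Mul(a, Add(-4, Mul(-1, y))))) = Add(9, Mul(3, a, Add(-4, Mul(-1, y)))))
Mul(Mul(1, Function('t')(6, Function('H')(-4, -5))), 10) = Mul(Mul(1, Add(9, Mul(-3, -6, Add(4, 6)))), 10) = Mul(Mul(1, Add(9, Mul(-3, -6, 10))), 10) = Mul(Mul(1, Add(9, 180)), 10) = Mul(Mul(1, 189), 10) = Mul(189, 10) = 1890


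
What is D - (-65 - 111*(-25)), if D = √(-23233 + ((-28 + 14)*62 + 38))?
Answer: -2710 + I*√24063 ≈ -2710.0 + 155.12*I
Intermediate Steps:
D = I*√24063 (D = √(-23233 + (-14*62 + 38)) = √(-23233 + (-868 + 38)) = √(-23233 - 830) = √(-24063) = I*√24063 ≈ 155.12*I)
D - (-65 - 111*(-25)) = I*√24063 - (-65 - 111*(-25)) = I*√24063 - (-65 + 2775) = I*√24063 - 1*2710 = I*√24063 - 2710 = -2710 + I*√24063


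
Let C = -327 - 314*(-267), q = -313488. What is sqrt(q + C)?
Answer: 3*I*sqrt(25553) ≈ 479.56*I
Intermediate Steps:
C = 83511 (C = -327 + 83838 = 83511)
sqrt(q + C) = sqrt(-313488 + 83511) = sqrt(-229977) = 3*I*sqrt(25553)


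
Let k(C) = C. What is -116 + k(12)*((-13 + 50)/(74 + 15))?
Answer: -9880/89 ≈ -111.01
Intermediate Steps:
-116 + k(12)*((-13 + 50)/(74 + 15)) = -116 + 12*((-13 + 50)/(74 + 15)) = -116 + 12*(37/89) = -116 + 444/89 = -9880/89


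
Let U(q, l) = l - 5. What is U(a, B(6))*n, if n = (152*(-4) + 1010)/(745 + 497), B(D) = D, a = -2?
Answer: 67/207 ≈ 0.32367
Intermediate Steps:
U(q, l) = -5 + l
n = 67/207 (n = (-608 + 1010)/1242 = 402*(1/1242) = 67/207 ≈ 0.32367)
U(a, B(6))*n = (-5 + 6)*(67/207) = 1*(67/207) = 67/207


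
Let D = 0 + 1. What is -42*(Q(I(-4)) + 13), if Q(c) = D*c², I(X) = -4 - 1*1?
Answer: -1596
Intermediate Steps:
I(X) = -5 (I(X) = -4 - 1 = -5)
D = 1
Q(c) = c² (Q(c) = 1*c² = c²)
-42*(Q(I(-4)) + 13) = -42*((-5)² + 13) = -42*(25 + 13) = -42*38 = -1596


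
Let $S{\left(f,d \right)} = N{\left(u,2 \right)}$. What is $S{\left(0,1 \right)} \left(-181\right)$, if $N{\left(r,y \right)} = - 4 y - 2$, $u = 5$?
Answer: $1810$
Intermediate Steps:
$N{\left(r,y \right)} = -2 - 4 y$
$S{\left(f,d \right)} = -10$ ($S{\left(f,d \right)} = -2 - 8 = -10$)
$S{\left(0,1 \right)} \left(-181\right) = \left(-10\right) \left(-181\right) = 1810$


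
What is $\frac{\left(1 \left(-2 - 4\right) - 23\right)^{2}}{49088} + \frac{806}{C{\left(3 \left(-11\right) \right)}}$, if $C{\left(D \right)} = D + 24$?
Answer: $- \frac{39557359}{441792} \approx -89.538$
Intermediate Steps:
$C{\left(D \right)} = 24 + D$
$\frac{\left(1 \left(-2 - 4\right) - 23\right)^{2}}{49088} + \frac{806}{C{\left(3 \left(-11\right) \right)}} = \frac{\left(1 \left(-2 - 4\right) - 23\right)^{2}}{49088} + \frac{806}{24 + 3 \left(-11\right)} = \left(1 \left(-6\right) - 23\right)^{2} \cdot \frac{1}{49088} + \frac{806}{24 - 33} = \left(-6 - 23\right)^{2} \cdot \frac{1}{49088} + \frac{806}{-9} = \left(-29\right)^{2} \cdot \frac{1}{49088} + 806 \left(- \frac{1}{9}\right) = 841 \cdot \frac{1}{49088} - \frac{806}{9} = \frac{841}{49088} - \frac{806}{9} = - \frac{39557359}{441792}$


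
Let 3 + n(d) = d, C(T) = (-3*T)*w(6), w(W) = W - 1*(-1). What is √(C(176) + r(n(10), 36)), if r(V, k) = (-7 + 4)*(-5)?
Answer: 3*I*√409 ≈ 60.671*I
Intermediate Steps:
w(W) = 1 + W (w(W) = W + 1 = 1 + W)
C(T) = -21*T (C(T) = (-3*T)*(1 + 6) = -3*T*7 = -21*T)
n(d) = -3 + d
r(V, k) = 15 (r(V, k) = -3*(-5) = 15)
√(C(176) + r(n(10), 36)) = √(-21*176 + 15) = √(-3696 + 15) = √(-3681) = 3*I*√409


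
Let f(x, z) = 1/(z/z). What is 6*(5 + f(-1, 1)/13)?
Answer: 396/13 ≈ 30.462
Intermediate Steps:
f(x, z) = 1 (f(x, z) = 1/1 = 1)
6*(5 + f(-1, 1)/13) = 6*(5 + 1/13) = 6*(66/13) = 396/13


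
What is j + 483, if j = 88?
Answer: 571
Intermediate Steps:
j + 483 = 88 + 483 = 571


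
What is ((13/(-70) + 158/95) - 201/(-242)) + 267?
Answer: 4333974/16093 ≈ 269.31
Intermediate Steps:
((13/(-70) + 158/95) - 201/(-242)) + 267 = ((13*(-1/70) + 158*(1/95)) - 201*(-1/242)) + 267 = ((-13/70 + 158/95) + 201/242) + 267 = (393/266 + 201/242) + 267 = 37143/16093 + 267 = 4333974/16093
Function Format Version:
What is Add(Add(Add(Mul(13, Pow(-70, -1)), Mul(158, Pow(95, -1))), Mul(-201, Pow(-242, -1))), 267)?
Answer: Rational(4333974, 16093) ≈ 269.31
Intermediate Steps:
Add(Add(Add(Mul(13, Pow(-70, -1)), Mul(158, Pow(95, -1))), Mul(-201, Pow(-242, -1))), 267) = Add(Add(Add(Mul(13, Rational(-1, 70)), Mul(158, Rational(1, 95))), Mul(-201, Rational(-1, 242))), 267) = Add(Add(Add(Rational(-13, 70), Rational(158, 95)), Rational(201, 242)), 267) = Add(Add(Rational(393, 266), Rational(201, 242)), 267) = Add(Rational(37143, 16093), 267) = Rational(4333974, 16093)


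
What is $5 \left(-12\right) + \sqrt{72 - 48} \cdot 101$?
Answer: $-60 + 202 \sqrt{6} \approx 434.8$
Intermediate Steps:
$5 \left(-12\right) + \sqrt{72 - 48} \cdot 101 = -60 + \sqrt{24} \cdot 101 = -60 + 2 \sqrt{6} \cdot 101 = -60 + 202 \sqrt{6}$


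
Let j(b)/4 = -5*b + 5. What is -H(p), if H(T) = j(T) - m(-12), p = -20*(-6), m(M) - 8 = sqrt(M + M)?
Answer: 2388 + 2*I*sqrt(6) ≈ 2388.0 + 4.899*I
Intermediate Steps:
j(b) = 20 - 20*b (j(b) = 4*(-5*b + 5) = 4*(5 - 5*b) = 20 - 20*b)
m(M) = 8 + sqrt(2)*sqrt(M) (m(M) = 8 + sqrt(M + M) = 8 + sqrt(2*M) = 8 + sqrt(2)*sqrt(M))
p = 120
H(T) = 12 - 20*T - 2*I*sqrt(6) (H(T) = (20 - 20*T) - (8 + sqrt(2)*sqrt(-12)) = (20 - 20*T) - (8 + sqrt(2)*(2*I*sqrt(3))) = (20 - 20*T) - (8 + 2*I*sqrt(6)) = (20 - 20*T) + (-8 - 2*I*sqrt(6)) = 12 - 20*T - 2*I*sqrt(6))
-H(p) = -(12 - 20*120 - 2*I*sqrt(6)) = -(12 - 2400 - 2*I*sqrt(6)) = -(-2388 - 2*I*sqrt(6)) = 2388 + 2*I*sqrt(6)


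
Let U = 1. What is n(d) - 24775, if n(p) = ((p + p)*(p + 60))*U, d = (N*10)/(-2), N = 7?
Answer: -26525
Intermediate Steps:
d = -35 (d = (7*10)/(-2) = 70*(-½) = -35)
n(p) = 2*p*(60 + p) (n(p) = ((p + p)*(p + 60))*1 = ((2*p)*(60 + p))*1 = (2*p*(60 + p))*1 = 2*p*(60 + p))
n(d) - 24775 = 2*(-35)*(60 - 35) - 24775 = 2*(-35)*25 - 24775 = -1750 - 24775 = -26525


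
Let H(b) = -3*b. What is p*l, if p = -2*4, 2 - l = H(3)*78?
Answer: -5632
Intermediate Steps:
l = 704 (l = 2 - (-3*3)*78 = 2 - (-9)*78 = 2 - 1*(-702) = 2 + 702 = 704)
p = -8
p*l = -8*704 = -5632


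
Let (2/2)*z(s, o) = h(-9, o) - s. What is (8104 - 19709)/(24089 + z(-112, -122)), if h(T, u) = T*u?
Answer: -11605/25299 ≈ -0.45871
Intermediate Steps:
z(s, o) = -s - 9*o (z(s, o) = -9*o - s = -s - 9*o)
(8104 - 19709)/(24089 + z(-112, -122)) = (8104 - 19709)/(24089 + (-1*(-112) - 9*(-122))) = -11605/(24089 + (112 + 1098)) = -11605/(24089 + 1210) = -11605/25299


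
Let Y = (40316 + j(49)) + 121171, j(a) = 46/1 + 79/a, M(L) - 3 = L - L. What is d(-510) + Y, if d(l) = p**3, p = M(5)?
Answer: 7916519/49 ≈ 1.6156e+5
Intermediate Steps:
M(L) = 3 (M(L) = 3 + (L - L) = 3 + 0 = 3)
j(a) = 46 + 79/a (j(a) = 46*1 + 79/a = 46 + 79/a)
p = 3
Y = 7915196/49 (Y = (40316 + (46 + 79/49)) + 121171 = (40316 + 2333/49) + 121171 = 1977817/49 + 121171 = 7915196/49 ≈ 1.6153e+5)
d(l) = 27 (d(l) = 3**3 = 27)
d(-510) + Y = 27 + 7915196/49 = 7916519/49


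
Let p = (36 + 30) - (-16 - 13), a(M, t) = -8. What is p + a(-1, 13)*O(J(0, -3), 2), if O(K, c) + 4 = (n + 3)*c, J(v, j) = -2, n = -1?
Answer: 95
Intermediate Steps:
O(K, c) = -4 + 2*c (O(K, c) = -4 + (-1 + 3)*c = -4 + 2*c)
p = 95 (p = 66 - 1*(-29) = 66 + 29 = 95)
p + a(-1, 13)*O(J(0, -3), 2) = 95 - 8*(-4 + 2*2) = 95 - 8*(-4 + 4) = 95 - 8*0 = 95 + 0 = 95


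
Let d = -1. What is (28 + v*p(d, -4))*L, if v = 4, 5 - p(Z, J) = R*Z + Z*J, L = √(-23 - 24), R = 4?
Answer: 48*I*√47 ≈ 329.07*I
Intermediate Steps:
L = I*√47 (L = √(-47) = I*√47 ≈ 6.8557*I)
p(Z, J) = 5 - 4*Z - J*Z (p(Z, J) = 5 - (4*Z + Z*J) = 5 - (4*Z + J*Z) = 5 + (-4*Z - J*Z) = 5 - 4*Z - J*Z)
(28 + v*p(d, -4))*L = (28 + 4*(5 - 4*(-1) - 1*(-4)*(-1)))*(I*√47) = (28 + 4*(5 + 4 - 4))*(I*√47) = (28 + 4*5)*(I*√47) = (28 + 20)*(I*√47) = 48*(I*√47) = 48*I*√47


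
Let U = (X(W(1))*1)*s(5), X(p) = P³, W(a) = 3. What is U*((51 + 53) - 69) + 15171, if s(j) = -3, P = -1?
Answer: 15276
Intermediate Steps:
X(p) = -1 (X(p) = (-1)³ = -1)
U = 3 (U = -1*1*(-3) = -1*(-3) = 3)
U*((51 + 53) - 69) + 15171 = 3*((51 + 53) - 69) + 15171 = 3*(104 - 69) + 15171 = 3*35 + 15171 = 105 + 15171 = 15276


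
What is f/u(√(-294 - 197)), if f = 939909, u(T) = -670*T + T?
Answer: 313303*I*√491/109493 ≈ 63.404*I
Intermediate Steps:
u(T) = -669*T
f/u(√(-294 - 197)) = 939909/((-669*√(-294 - 197))) = 939909/((-669*I*√491)) = 939909*(I*√491/328479) = 313303*I*√491/109493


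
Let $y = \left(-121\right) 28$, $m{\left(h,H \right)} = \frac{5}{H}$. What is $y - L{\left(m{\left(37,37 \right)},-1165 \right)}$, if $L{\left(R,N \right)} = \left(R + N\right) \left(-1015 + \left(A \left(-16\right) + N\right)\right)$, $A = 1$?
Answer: $- \frac{94772956}{37} \approx -2.5614 \cdot 10^{6}$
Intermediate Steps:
$y = -3388$
$L{\left(R,N \right)} = \left(-1031 + N\right) \left(N + R\right)$ ($L{\left(R,N \right)} = \left(R + N\right) \left(-1015 + \left(1 \left(-16\right) + N\right)\right) = \left(N + R\right) \left(-1015 + \left(-16 + N\right)\right) = \left(N + R\right) \left(-1031 + N\right) = \left(-1031 + N\right) \left(N + R\right)$)
$y - L{\left(m{\left(37,37 \right)},-1165 \right)} = -3388 - \left(\left(-1165\right)^{2} - -1201115 - 1031 \cdot \frac{5}{37} - 1165 \cdot \frac{5}{37}\right) = -3388 - \left(1357225 + 1201115 - 1031 \cdot 5 \cdot \frac{1}{37} - 1165 \cdot 5 \cdot \frac{1}{37}\right) = -3388 - \left(1357225 + 1201115 - \frac{5155}{37} - \frac{5825}{37}\right) = -3388 - \frac{94647600}{37} = - \frac{94772956}{37}$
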